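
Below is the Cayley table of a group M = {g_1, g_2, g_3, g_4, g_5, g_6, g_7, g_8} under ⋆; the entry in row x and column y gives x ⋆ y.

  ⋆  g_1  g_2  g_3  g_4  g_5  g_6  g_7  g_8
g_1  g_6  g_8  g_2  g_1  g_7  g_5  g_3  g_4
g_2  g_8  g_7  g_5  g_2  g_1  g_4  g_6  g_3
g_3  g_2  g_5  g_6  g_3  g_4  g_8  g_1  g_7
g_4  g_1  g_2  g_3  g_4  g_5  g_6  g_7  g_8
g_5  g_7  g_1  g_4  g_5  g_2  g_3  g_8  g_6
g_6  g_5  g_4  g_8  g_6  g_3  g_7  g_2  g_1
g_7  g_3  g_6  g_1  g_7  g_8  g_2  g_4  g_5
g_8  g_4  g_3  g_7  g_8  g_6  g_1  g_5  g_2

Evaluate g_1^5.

g_1^1 = g_1
g_1^2 = g_1 ⋆ g_1 = g_6
g_1^3 = g_6 ⋆ g_1 = g_5
g_1^4 = g_5 ⋆ g_1 = g_7
g_1^5 = g_7 ⋆ g_1 = g_3

g_3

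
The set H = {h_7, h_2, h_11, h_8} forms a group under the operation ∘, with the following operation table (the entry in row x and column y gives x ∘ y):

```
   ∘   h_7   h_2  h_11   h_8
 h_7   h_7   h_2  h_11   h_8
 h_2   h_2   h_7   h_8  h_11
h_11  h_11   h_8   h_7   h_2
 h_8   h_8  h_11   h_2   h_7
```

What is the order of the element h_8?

2

The identity element is h_7 (its row matches the header).
h_8^1 = h_8
h_8^2 = h_8 ∘ h_8 = h_7
The first power of h_8 equal to the identity is h_8^2, so ord(h_8) = 2.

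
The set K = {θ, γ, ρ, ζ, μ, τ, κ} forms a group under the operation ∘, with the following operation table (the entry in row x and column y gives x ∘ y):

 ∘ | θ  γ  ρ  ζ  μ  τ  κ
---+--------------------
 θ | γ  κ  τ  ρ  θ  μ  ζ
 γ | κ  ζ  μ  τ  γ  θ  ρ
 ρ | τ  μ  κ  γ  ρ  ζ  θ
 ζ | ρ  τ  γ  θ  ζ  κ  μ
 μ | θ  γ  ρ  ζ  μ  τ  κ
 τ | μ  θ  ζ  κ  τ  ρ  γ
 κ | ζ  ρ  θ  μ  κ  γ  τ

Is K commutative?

Yes

Check whether the table is symmetric across its main diagonal.
Every entry (row x, col y) equals the entry (row y, col x), so K is abelian.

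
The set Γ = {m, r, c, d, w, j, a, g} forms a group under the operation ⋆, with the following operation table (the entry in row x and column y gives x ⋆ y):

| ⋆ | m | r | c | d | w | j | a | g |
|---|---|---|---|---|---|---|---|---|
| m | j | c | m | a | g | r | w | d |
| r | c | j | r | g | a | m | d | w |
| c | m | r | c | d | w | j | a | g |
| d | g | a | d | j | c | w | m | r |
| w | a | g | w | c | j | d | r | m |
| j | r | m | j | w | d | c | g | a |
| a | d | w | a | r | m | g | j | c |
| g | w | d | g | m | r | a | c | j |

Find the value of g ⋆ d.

Read row g, column d: g ⋆ d = m.

m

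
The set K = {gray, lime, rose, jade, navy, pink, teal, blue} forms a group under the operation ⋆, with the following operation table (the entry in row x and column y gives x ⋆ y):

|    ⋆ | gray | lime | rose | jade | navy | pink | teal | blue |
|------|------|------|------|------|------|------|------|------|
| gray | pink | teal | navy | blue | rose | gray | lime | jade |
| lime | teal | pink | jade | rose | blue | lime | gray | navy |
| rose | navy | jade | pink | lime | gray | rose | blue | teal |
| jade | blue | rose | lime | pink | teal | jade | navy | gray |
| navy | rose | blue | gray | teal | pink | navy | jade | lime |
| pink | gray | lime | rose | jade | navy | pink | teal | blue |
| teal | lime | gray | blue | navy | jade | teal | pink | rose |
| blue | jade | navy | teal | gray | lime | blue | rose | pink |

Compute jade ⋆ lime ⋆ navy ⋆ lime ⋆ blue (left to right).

rose

jade ⋆ lime = rose
rose ⋆ navy = gray
gray ⋆ lime = teal
teal ⋆ blue = rose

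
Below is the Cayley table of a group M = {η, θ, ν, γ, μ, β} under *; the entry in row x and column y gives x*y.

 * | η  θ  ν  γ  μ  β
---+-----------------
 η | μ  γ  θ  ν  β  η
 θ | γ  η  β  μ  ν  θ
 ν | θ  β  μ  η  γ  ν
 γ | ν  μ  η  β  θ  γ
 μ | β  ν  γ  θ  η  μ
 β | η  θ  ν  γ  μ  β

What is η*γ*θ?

β

η*γ = ν
ν*θ = β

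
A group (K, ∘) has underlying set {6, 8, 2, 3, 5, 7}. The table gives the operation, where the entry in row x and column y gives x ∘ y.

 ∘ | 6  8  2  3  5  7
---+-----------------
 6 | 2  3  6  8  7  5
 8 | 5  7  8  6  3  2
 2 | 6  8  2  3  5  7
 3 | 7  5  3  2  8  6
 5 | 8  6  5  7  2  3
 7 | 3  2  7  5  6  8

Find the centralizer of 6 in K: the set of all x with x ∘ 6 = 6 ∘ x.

Compare row 6 with column 6 entry by entry.
3 ∘ 6 = 7 but 6 ∘ 3 = 8, so 3 does not.
Collecting the elements that commute with 6: C(6) = {2, 6}.

{2, 6}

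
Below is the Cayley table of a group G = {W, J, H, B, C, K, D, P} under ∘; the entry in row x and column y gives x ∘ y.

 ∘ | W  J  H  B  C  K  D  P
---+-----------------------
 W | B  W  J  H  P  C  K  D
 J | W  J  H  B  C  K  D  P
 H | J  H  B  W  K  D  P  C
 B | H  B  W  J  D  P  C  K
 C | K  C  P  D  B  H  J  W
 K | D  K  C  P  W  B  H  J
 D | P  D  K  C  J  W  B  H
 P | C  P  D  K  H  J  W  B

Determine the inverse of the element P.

K

First locate the identity: row J matches the header, so J is the identity.
Scan row P for J: P ∘ K = J. Hence P^(-1) = K.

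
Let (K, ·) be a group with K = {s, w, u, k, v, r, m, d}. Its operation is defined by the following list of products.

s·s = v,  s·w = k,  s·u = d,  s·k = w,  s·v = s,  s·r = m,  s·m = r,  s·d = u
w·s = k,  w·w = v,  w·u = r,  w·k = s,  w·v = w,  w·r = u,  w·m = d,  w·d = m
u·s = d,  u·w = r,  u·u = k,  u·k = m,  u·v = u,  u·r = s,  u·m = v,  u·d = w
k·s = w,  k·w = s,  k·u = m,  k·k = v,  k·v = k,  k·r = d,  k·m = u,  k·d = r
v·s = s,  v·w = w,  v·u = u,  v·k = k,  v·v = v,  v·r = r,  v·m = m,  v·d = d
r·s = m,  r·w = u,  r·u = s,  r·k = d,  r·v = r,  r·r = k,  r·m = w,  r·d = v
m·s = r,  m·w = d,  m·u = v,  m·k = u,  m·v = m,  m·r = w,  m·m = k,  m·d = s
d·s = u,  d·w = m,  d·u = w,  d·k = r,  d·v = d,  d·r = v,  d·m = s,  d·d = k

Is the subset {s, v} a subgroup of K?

Yes

{s, v} contains the identity v.
Checking products: every product of two elements of {s, v} (read from the table) lies in {s, v}, so the set is closed.
In a finite group, a nonempty closed subset is a subgroup. So {s, v} ≤ K.
(Structurally, K here is isomorphic to Z_2 x Z_4.)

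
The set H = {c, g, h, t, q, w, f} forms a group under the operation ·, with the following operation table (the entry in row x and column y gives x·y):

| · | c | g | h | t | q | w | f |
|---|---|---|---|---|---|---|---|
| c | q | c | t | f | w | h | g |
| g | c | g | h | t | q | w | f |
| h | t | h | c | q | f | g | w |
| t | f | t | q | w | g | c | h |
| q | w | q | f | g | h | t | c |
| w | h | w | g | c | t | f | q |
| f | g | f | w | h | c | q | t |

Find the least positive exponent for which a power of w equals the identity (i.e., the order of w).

The identity element is g (its row matches the header).
w^1 = w
w^2 = w·w = f
w^3 = f·w = q
w^4 = q·w = t
w^5 = t·w = c
w^6 = c·w = h
w^7 = h·w = g
The first power of w equal to the identity is w^7, so ord(w) = 7.

7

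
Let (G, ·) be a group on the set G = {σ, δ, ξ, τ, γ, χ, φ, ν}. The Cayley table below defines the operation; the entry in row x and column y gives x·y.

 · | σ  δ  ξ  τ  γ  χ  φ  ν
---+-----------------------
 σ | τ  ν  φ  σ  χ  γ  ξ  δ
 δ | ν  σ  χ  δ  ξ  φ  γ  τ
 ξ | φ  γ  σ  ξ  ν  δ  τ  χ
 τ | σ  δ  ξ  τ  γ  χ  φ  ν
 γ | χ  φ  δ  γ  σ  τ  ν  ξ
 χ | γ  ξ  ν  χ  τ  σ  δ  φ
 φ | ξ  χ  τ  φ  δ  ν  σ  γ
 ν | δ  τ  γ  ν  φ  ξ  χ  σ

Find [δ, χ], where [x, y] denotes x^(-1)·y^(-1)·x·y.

Identity is τ; from the table δ^(-1) = ν and χ^(-1) = γ.
ν·γ = φ
φ·δ = χ
χ·χ = σ

σ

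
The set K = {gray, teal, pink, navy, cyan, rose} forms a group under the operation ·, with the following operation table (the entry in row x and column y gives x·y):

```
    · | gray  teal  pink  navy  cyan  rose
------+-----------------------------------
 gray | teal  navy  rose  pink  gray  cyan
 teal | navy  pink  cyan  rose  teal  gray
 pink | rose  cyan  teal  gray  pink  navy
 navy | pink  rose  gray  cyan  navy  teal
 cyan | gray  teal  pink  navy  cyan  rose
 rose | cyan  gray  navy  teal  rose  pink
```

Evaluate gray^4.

pink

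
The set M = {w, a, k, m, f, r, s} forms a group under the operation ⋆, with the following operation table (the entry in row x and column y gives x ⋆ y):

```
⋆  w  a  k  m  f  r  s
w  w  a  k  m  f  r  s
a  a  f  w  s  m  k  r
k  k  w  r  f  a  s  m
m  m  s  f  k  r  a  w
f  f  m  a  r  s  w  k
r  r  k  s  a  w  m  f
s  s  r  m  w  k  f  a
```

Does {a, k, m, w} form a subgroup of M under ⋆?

a ⋆ a = f, which is not in {a, k, m, w}.
The subset is not closed under ⋆, so it is not a subgroup.

No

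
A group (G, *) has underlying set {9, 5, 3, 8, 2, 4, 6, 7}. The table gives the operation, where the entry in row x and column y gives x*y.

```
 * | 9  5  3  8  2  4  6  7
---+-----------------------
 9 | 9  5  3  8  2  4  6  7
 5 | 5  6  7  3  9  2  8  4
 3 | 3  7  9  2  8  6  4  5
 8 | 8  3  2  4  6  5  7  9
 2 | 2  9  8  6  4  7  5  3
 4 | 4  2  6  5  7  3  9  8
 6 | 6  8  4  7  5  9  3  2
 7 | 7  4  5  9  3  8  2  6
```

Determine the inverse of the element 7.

First locate the identity: row 9 matches the header, so 9 is the identity.
Scan row 7 for 9: 7*8 = 9. Hence 7^(-1) = 8.

8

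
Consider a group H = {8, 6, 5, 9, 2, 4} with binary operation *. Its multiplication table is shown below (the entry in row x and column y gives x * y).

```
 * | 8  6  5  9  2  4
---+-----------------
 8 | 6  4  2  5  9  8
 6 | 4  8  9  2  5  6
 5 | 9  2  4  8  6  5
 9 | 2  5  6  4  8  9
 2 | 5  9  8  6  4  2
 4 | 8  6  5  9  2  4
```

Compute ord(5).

2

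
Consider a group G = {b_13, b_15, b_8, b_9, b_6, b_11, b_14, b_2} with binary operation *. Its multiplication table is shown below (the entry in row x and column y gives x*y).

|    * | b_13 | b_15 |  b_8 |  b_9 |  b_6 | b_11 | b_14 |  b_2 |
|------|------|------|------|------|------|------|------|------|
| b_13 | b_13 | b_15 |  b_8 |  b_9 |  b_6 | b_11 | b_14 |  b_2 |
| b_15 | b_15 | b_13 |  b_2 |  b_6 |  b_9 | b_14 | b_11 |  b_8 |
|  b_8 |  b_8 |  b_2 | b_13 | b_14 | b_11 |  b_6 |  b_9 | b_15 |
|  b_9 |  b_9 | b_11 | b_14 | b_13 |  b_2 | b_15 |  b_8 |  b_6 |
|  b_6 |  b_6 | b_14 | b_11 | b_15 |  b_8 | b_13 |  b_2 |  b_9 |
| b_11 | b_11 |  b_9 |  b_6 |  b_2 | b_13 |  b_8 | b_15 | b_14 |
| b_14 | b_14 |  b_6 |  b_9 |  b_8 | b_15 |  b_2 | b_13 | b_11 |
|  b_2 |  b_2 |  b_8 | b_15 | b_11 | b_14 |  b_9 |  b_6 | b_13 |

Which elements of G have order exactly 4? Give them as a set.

Identity is b_13. Compute the order of each non-identity element by repeated multiplication:
  b_15: b_15 → b_13  (order 2)
  b_8: b_8 → b_13  (order 2)
  b_9: b_9 → b_13  (order 2)
  b_6: b_6 → b_8 → b_11 → b_13  (order 4)
  b_11: b_11 → b_8 → b_6 → b_13  (order 4)
  b_14: b_14 → b_13  (order 2)
  b_2: b_2 → b_13  (order 2)
Elements of order 4: {b_11, b_6}.
(Structurally, G here is isomorphic to the dihedral group D_4.)

{b_11, b_6}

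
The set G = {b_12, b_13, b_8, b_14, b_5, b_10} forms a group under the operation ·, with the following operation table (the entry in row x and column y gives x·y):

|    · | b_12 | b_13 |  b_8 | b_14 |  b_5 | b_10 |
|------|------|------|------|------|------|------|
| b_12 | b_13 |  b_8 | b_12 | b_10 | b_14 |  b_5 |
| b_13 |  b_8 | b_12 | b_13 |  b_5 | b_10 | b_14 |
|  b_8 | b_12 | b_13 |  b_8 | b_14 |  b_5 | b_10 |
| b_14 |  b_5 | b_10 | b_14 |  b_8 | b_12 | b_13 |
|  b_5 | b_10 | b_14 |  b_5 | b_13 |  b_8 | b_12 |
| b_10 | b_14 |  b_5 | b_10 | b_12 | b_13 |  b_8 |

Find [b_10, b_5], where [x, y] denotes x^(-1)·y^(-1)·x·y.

Identity is b_8; from the table b_10^(-1) = b_10 and b_5^(-1) = b_5.
b_10·b_5 = b_13
b_13·b_10 = b_14
b_14·b_5 = b_12

b_12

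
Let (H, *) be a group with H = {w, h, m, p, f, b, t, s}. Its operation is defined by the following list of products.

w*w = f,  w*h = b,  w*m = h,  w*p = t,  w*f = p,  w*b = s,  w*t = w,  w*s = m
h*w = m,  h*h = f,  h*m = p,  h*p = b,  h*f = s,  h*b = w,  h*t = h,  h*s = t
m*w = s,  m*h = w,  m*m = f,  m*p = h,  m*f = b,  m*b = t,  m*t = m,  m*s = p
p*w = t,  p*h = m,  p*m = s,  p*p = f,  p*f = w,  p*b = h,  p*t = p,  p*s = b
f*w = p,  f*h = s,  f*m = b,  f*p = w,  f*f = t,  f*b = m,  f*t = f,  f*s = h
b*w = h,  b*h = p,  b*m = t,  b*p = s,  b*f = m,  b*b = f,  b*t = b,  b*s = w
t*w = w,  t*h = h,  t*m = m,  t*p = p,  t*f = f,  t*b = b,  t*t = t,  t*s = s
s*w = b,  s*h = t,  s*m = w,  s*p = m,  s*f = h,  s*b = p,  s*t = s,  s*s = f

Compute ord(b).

The identity element is t (its row matches the header).
b^1 = b
b^2 = b * b = f
b^3 = f * b = m
b^4 = m * b = t
The first power of b equal to the identity is b^4, so ord(b) = 4.
(Structurally, H here is isomorphic to the quaternion group Q_8.)

4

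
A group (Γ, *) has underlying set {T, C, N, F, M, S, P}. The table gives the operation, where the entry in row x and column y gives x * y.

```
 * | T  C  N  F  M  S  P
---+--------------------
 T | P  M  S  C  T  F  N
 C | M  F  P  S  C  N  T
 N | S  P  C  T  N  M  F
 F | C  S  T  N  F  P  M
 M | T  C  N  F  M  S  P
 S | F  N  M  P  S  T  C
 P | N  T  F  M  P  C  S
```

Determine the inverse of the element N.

First locate the identity: row M matches the header, so M is the identity.
Scan row N for M: N * S = M. Hence N^(-1) = S.

S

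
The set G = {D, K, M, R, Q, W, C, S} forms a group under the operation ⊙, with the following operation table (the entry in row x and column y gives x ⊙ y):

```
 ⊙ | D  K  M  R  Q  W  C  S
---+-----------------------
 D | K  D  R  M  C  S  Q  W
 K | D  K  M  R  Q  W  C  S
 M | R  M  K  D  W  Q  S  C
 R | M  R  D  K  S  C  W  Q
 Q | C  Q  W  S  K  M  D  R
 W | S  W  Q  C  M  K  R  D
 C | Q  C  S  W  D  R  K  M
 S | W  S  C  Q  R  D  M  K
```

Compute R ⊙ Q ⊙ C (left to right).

M

R ⊙ Q = S
S ⊙ C = M
(Structurally, G here is isomorphic to the elementary abelian group (Z_2)^3.)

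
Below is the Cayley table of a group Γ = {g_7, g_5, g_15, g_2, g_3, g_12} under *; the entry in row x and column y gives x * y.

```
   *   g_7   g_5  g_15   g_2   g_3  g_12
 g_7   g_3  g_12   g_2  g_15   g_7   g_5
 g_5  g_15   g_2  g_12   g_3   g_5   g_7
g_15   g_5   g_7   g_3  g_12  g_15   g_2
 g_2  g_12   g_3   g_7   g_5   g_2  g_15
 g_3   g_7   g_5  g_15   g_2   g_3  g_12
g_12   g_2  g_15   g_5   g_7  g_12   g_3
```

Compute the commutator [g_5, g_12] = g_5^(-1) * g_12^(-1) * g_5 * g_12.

g_5

Identity is g_3; from the table g_5^(-1) = g_2 and g_12^(-1) = g_12.
g_2 * g_12 = g_15
g_15 * g_5 = g_7
g_7 * g_12 = g_5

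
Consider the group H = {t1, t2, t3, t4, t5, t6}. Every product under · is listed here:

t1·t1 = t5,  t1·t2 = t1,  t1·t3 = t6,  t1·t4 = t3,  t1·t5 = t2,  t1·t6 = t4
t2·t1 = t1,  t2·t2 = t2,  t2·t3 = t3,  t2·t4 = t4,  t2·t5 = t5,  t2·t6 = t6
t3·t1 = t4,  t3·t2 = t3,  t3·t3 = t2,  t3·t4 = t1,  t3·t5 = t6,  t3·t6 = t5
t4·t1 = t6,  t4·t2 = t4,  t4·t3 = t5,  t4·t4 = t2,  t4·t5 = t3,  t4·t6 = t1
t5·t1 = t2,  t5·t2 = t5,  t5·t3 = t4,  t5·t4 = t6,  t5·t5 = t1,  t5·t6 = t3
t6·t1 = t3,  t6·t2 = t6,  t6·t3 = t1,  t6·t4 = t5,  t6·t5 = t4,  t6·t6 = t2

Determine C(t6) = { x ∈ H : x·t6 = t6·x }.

Compare row t6 with column t6 entry by entry.
t3·t6 = t5 but t6·t3 = t1, so t3 does not.
Collecting the elements that commute with t6: C(t6) = {t2, t6}.

{t2, t6}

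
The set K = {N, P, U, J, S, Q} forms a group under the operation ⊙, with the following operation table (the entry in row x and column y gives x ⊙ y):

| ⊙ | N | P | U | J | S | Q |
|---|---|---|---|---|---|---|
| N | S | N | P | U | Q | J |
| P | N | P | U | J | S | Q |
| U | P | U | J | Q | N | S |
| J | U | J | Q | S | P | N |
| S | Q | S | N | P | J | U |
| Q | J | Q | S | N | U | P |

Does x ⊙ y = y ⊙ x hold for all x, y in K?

Check whether the table is symmetric across its main diagonal.
Every entry (row x, col y) equals the entry (row y, col x), so K is abelian.

Yes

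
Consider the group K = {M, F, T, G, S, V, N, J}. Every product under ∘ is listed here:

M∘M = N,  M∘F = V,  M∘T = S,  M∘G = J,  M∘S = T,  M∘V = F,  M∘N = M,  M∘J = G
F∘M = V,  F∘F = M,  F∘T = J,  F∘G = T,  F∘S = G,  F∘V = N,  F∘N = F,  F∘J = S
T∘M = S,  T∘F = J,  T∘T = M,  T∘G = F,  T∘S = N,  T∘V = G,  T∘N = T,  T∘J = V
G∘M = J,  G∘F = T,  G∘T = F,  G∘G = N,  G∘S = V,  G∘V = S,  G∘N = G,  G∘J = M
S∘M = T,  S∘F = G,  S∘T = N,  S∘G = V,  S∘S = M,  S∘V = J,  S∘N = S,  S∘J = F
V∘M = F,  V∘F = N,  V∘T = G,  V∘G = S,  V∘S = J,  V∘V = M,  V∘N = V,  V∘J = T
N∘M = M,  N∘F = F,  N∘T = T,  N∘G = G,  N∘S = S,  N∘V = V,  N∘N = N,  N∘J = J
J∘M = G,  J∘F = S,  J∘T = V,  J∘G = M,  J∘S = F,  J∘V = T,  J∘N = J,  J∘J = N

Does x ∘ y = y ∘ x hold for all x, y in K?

Check whether the table is symmetric across its main diagonal.
Every entry (row x, col y) equals the entry (row y, col x), so K is abelian.
(In fact K ≅ Z_2 x Z_4.)

Yes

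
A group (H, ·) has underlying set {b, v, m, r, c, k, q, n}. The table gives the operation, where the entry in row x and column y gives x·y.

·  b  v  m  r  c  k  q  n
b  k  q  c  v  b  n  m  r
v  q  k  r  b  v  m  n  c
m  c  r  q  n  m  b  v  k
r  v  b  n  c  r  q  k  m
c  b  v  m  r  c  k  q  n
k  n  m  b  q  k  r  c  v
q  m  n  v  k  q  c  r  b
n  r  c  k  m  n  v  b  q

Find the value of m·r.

n

Read row m, column r: m·r = n.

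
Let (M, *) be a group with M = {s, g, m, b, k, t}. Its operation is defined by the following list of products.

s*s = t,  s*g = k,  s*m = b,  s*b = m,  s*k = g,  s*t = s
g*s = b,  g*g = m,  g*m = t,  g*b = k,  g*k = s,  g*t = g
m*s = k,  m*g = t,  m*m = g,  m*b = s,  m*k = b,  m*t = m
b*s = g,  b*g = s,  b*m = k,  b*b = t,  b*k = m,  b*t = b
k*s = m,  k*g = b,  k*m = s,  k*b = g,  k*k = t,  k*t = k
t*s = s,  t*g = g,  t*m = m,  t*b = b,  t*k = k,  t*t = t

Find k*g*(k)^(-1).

m

The identity is t. In row k, the entry t sits in column k, so k^(-1) = k.
k*g = b
b*k = m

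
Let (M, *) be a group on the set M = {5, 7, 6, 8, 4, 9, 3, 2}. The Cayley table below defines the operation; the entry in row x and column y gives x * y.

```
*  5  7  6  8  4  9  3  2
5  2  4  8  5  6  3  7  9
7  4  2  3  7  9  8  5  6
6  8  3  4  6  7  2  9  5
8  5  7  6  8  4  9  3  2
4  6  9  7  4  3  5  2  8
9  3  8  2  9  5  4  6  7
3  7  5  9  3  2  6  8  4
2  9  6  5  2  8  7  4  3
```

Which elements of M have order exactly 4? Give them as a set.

Identity is 8. Compute the order of each non-identity element by repeated multiplication:
  5: 5 → 2 → 9 → 3 → 7 → 4 → 6 → 8  (order 8)
  7: 7 → 2 → 6 → 3 → 5 → 4 → 9 → 8  (order 8)
  6: 6 → 4 → 7 → 3 → 9 → 2 → 5 → 8  (order 8)
  4: 4 → 3 → 2 → 8  (order 4)
  9: 9 → 4 → 5 → 3 → 6 → 2 → 7 → 8  (order 8)
  3: 3 → 8  (order 2)
  2: 2 → 3 → 4 → 8  (order 4)
Elements of order 4: {2, 4}.

{2, 4}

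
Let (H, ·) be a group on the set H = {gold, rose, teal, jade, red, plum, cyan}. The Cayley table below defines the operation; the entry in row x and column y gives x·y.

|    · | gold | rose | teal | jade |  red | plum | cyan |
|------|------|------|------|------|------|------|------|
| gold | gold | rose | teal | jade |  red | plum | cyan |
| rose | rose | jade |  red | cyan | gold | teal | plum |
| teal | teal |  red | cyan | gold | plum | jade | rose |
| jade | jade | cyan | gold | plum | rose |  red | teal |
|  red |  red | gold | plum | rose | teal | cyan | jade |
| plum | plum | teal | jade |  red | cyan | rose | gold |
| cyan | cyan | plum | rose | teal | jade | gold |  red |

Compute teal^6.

teal^1 = teal
teal^2 = teal·teal = cyan
teal^3 = cyan·teal = rose
teal^4 = rose·teal = red
teal^5 = red·teal = plum
teal^6 = plum·teal = jade
(Structurally, H here is isomorphic to the cyclic group Z_7.)

jade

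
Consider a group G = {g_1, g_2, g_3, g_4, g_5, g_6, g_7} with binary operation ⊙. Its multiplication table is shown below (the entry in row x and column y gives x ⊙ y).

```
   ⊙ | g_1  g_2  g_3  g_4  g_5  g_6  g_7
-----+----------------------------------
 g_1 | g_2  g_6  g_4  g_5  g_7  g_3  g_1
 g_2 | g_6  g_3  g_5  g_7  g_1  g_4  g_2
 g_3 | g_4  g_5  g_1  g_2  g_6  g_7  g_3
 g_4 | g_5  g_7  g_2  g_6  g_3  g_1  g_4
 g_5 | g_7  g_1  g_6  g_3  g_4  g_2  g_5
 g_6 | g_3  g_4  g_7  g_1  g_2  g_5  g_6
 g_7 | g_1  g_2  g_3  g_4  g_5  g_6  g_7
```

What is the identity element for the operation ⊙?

g_7

The identity e satisfies e ⊙ x = x for all x, so its row in the table reproduces the column headers.
Row g_7 reads: g_1, g_2, g_3, g_4, g_5, g_6, g_7 — exactly the header order. So g_7 is the identity.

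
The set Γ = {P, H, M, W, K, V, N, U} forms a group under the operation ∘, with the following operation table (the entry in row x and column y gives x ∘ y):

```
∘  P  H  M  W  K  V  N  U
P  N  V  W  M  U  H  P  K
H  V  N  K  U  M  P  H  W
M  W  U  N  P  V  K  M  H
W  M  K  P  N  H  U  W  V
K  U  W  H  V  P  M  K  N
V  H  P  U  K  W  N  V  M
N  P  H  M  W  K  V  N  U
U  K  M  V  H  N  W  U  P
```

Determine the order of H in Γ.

2

The identity element is N (its row matches the header).
H^1 = H
H^2 = H ∘ H = N
The first power of H equal to the identity is H^2, so ord(H) = 2.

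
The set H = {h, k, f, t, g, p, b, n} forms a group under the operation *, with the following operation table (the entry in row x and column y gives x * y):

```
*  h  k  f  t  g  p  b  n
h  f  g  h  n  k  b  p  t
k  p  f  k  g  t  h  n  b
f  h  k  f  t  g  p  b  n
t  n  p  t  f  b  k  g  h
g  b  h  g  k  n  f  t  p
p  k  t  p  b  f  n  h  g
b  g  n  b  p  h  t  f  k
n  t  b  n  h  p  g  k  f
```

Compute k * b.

n

Read row k, column b: k * b = n.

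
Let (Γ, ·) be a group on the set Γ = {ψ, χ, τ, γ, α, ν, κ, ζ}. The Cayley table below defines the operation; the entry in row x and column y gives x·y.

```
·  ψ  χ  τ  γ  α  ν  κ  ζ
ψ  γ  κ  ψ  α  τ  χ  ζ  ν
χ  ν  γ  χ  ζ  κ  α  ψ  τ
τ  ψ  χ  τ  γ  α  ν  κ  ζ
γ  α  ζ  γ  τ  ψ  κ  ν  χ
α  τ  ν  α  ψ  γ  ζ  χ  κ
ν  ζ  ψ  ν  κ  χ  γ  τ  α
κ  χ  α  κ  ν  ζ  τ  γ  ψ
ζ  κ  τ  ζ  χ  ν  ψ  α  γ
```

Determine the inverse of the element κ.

First locate the identity: row τ matches the header, so τ is the identity.
Scan row κ for τ: κ·ν = τ. Hence κ^(-1) = ν.
(Structurally, Γ here is isomorphic to the quaternion group Q_8.)

ν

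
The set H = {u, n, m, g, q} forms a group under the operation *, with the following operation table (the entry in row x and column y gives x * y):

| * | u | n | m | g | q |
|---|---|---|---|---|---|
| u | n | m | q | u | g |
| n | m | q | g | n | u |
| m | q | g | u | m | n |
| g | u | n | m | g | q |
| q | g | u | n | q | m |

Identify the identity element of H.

g

The identity e satisfies e * x = x for all x, so its row in the table reproduces the column headers.
Row g reads: u, n, m, g, q — exactly the header order. So g is the identity.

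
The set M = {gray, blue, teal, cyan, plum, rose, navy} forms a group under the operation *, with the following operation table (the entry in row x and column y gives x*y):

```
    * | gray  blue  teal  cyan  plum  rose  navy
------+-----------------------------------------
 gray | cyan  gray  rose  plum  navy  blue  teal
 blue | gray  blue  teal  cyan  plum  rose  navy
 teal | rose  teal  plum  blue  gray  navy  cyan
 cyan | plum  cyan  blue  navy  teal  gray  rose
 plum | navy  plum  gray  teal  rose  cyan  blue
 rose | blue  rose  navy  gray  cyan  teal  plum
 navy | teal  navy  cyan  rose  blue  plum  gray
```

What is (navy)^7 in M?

blue

navy^1 = navy
navy^2 = navy*navy = gray
navy^3 = gray*navy = teal
navy^4 = teal*navy = cyan
navy^5 = cyan*navy = rose
navy^6 = rose*navy = plum
navy^7 = plum*navy = blue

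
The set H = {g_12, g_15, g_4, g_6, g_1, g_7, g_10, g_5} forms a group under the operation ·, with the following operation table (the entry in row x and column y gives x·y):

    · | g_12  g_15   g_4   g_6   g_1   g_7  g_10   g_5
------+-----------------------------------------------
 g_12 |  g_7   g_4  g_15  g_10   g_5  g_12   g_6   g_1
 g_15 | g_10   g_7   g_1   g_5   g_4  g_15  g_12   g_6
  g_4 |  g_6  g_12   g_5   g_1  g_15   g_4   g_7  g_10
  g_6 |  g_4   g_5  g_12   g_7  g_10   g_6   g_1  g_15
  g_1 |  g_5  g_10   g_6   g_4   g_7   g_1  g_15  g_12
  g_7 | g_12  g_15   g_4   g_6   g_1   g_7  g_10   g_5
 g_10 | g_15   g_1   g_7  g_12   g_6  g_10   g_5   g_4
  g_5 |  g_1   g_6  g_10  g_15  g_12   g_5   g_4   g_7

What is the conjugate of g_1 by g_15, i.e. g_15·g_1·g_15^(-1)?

The identity is g_7. In row g_15, the entry g_7 sits in column g_15, so g_15^(-1) = g_15.
g_15·g_1 = g_4
g_4·g_15 = g_12
(Structurally, H here is isomorphic to the dihedral group D_4.)

g_12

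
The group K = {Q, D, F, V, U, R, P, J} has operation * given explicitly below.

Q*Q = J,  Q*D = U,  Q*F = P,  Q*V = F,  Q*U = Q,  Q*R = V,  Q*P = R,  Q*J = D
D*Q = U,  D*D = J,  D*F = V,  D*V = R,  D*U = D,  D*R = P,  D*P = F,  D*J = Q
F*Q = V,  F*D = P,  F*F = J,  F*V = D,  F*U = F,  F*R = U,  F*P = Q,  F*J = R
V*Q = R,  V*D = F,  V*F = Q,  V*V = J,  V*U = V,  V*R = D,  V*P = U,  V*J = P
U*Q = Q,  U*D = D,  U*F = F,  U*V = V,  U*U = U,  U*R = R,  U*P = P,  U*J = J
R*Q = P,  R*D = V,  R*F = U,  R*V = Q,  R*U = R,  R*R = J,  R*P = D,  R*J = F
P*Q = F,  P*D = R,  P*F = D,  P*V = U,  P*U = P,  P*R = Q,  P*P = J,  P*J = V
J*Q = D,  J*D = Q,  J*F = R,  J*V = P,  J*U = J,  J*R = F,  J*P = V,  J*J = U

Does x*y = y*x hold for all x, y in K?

No

D*V = R but V*D = F.
Since D and V do not commute, K is not abelian.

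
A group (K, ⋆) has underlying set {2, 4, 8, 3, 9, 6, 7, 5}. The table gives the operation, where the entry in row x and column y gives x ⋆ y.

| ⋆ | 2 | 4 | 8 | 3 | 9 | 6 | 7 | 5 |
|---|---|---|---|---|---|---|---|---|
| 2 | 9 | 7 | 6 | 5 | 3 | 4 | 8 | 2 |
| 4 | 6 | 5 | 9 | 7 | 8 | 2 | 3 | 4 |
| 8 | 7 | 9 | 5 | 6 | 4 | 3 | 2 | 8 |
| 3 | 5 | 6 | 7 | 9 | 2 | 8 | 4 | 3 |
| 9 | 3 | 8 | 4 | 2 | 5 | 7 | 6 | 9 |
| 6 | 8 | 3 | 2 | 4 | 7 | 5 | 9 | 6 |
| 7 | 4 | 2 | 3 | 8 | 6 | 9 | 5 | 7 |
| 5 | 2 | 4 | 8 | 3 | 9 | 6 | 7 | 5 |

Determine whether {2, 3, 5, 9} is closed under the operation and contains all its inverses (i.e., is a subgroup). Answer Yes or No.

{2, 3, 5, 9} contains the identity 5.
Checking products: every product of two elements of {2, 3, 5, 9} (read from the table) lies in {2, 3, 5, 9}, so the set is closed.
In a finite group, a nonempty closed subset is a subgroup. So {2, 3, 5, 9} ≤ K.
(Structurally, K here is isomorphic to the dihedral group D_4.)

Yes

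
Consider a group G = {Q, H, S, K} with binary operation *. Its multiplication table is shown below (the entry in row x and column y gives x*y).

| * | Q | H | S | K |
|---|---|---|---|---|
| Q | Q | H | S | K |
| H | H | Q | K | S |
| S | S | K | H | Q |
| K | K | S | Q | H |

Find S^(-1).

K

First locate the identity: row Q matches the header, so Q is the identity.
Scan row S for Q: S*K = Q. Hence S^(-1) = K.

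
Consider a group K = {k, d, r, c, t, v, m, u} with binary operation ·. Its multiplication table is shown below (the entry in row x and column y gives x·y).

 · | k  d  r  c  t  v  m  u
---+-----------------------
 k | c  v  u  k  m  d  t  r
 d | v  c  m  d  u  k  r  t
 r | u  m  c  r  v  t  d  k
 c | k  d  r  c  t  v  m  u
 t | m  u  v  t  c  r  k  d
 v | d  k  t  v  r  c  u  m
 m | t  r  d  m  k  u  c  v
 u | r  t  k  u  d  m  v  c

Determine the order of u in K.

The identity element is c (its row matches the header).
u^1 = u
u^2 = u·u = c
The first power of u equal to the identity is u^2, so ord(u) = 2.

2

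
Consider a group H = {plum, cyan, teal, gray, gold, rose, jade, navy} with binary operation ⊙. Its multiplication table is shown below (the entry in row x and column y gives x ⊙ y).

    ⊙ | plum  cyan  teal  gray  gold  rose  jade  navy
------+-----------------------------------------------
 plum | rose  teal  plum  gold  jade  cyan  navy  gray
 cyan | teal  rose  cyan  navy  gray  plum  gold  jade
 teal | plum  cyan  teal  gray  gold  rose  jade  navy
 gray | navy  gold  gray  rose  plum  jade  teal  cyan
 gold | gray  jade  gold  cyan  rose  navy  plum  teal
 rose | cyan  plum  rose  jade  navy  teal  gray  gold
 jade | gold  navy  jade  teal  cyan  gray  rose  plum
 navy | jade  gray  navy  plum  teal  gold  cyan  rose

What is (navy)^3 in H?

gold

navy^1 = navy
navy^2 = navy ⊙ navy = rose
navy^3 = rose ⊙ navy = gold
(Structurally, H here is isomorphic to the quaternion group Q_8.)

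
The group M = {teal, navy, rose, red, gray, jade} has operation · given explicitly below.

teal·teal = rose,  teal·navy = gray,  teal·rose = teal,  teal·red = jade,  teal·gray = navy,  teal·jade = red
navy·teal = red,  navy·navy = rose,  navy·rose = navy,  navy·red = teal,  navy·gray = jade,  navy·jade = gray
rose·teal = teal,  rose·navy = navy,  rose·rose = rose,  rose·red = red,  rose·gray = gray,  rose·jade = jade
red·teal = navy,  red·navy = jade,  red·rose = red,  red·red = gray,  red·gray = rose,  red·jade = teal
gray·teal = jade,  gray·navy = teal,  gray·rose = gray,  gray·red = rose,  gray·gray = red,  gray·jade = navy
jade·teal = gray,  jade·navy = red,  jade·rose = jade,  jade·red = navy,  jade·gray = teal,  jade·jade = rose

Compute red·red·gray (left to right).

red

red·red = gray
gray·gray = red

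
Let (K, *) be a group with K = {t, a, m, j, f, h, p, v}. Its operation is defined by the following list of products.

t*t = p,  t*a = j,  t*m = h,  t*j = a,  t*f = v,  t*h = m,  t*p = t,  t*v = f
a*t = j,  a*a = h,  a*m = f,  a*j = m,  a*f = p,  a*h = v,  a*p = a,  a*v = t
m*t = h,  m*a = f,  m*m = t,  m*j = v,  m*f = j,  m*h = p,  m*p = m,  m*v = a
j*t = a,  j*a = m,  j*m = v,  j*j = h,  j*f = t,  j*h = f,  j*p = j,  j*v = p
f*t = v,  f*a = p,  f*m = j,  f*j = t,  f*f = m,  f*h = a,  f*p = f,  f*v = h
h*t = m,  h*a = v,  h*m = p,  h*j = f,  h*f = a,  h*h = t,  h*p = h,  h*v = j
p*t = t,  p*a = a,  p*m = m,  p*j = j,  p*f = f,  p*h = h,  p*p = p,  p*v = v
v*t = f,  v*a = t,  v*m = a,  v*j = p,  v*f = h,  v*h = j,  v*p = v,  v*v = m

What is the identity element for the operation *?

p

The identity e satisfies e * x = x for all x, so its row in the table reproduces the column headers.
Row p reads: t, a, m, j, f, h, p, v — exactly the header order. So p is the identity.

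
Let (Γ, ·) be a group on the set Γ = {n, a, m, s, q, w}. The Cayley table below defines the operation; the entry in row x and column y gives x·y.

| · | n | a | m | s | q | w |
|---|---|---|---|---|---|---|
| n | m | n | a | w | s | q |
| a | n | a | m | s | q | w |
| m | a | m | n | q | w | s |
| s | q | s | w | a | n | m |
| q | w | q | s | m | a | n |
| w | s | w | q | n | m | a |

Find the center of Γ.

{a}

An element z is central iff its row equals its column in the table.
For n: n·q = s ≠ w = q·n, so n ∉ Z.
Checking each element this way leaves Z(Γ) = {a}.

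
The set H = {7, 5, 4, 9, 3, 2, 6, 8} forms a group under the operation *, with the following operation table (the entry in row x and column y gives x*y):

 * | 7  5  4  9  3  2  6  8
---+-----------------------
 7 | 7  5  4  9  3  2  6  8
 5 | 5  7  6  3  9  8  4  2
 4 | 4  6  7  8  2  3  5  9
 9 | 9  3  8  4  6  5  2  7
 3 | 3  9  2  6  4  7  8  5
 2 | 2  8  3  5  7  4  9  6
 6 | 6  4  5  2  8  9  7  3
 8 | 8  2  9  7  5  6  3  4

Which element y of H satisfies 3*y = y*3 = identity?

2

First locate the identity: row 7 matches the header, so 7 is the identity.
Scan row 3 for 7: 3*2 = 7. Hence 3^(-1) = 2.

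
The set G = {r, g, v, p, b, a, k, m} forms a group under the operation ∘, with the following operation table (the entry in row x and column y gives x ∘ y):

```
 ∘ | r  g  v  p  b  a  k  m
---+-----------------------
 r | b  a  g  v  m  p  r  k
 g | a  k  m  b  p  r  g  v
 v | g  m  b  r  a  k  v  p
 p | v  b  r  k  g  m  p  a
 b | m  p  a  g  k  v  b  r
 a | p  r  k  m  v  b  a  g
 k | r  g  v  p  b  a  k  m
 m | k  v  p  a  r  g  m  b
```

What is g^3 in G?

g^1 = g
g^2 = g ∘ g = k
g^3 = k ∘ g = g

g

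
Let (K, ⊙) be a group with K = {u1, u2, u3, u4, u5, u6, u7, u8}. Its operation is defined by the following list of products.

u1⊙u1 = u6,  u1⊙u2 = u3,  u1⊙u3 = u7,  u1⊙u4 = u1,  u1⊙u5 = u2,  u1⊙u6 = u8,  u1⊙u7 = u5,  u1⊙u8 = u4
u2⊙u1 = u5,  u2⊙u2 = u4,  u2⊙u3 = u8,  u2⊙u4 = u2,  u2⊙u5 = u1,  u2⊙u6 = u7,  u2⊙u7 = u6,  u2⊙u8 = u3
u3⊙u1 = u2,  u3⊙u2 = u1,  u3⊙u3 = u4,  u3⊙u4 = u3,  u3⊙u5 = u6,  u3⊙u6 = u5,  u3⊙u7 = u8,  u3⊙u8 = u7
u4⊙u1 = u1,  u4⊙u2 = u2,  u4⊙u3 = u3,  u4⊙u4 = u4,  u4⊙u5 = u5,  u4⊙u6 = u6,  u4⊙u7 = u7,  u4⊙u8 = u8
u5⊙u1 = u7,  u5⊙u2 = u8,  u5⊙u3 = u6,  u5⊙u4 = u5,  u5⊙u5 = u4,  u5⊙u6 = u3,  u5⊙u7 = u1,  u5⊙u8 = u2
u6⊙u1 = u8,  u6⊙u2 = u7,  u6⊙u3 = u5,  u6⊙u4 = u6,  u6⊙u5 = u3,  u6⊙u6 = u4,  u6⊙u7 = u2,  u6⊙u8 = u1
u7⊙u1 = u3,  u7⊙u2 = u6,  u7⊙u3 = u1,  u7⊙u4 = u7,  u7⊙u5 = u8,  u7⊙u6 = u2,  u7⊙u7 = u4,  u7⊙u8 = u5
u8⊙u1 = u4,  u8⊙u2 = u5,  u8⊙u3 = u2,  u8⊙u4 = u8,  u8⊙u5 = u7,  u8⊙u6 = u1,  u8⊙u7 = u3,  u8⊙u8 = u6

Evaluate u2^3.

u2

u2^1 = u2
u2^2 = u2 ⊙ u2 = u4
u2^3 = u4 ⊙ u2 = u2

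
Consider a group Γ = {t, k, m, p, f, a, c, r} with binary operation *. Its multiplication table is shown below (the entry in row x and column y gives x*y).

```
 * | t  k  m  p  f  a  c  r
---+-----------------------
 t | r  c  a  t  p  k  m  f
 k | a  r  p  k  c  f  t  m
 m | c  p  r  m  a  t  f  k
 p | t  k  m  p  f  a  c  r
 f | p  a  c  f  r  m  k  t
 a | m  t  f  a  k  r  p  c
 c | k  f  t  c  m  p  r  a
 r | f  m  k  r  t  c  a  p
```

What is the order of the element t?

4

The identity element is p (its row matches the header).
t^1 = t
t^2 = t*t = r
t^3 = r*t = f
t^4 = f*t = p
The first power of t equal to the identity is t^4, so ord(t) = 4.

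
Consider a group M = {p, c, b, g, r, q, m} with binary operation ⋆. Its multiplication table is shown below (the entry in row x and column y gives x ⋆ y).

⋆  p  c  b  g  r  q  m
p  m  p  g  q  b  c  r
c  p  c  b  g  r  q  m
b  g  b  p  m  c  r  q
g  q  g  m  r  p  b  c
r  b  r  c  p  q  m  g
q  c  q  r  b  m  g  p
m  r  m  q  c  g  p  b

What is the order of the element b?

7

The identity element is c (its row matches the header).
b^1 = b
b^2 = b ⋆ b = p
b^3 = p ⋆ b = g
b^4 = g ⋆ b = m
b^5 = m ⋆ b = q
b^6 = q ⋆ b = r
b^7 = r ⋆ b = c
The first power of b equal to the identity is b^7, so ord(b) = 7.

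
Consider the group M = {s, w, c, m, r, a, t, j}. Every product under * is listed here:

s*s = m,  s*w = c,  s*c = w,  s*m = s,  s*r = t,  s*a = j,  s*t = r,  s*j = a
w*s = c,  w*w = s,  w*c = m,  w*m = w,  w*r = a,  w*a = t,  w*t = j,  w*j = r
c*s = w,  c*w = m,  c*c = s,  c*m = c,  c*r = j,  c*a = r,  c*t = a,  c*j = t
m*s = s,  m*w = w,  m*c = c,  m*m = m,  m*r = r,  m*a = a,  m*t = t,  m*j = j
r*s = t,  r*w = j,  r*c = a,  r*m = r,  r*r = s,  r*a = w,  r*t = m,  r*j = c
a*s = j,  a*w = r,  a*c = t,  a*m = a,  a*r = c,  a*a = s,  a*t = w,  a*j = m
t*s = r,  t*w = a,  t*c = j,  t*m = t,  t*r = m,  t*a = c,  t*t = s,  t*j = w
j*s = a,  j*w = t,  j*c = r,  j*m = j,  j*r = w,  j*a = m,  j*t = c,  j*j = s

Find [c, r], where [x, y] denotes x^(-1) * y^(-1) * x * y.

Identity is m; from the table c^(-1) = w and r^(-1) = t.
w * t = j
j * c = r
r * r = s

s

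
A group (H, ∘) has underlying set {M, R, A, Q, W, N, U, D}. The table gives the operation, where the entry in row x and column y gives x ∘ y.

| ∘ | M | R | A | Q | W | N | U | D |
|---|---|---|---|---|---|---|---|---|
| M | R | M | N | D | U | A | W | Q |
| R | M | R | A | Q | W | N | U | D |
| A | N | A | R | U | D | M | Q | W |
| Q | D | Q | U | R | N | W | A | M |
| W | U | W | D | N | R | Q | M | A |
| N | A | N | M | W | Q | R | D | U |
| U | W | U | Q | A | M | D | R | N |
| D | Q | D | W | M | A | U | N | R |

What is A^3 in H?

A

A^1 = A
A^2 = A ∘ A = R
A^3 = R ∘ A = A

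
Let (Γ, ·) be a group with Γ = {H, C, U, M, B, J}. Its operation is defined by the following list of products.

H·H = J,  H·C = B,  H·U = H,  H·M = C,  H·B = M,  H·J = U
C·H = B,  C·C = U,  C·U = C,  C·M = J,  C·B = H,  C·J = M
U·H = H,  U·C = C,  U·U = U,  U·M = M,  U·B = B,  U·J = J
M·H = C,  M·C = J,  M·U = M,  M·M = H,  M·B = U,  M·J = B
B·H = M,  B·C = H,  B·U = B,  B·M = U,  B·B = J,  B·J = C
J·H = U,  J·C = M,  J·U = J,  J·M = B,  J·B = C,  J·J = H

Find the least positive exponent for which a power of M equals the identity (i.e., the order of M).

6

The identity element is U (its row matches the header).
M^1 = M
M^2 = M·M = H
M^3 = H·M = C
M^4 = C·M = J
M^5 = J·M = B
M^6 = B·M = U
The first power of M equal to the identity is M^6, so ord(M) = 6.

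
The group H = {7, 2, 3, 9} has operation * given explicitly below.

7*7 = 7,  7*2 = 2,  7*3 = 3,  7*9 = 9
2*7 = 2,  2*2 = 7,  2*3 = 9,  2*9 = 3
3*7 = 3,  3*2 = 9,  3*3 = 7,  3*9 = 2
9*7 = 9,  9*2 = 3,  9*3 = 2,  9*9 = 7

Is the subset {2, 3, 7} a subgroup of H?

No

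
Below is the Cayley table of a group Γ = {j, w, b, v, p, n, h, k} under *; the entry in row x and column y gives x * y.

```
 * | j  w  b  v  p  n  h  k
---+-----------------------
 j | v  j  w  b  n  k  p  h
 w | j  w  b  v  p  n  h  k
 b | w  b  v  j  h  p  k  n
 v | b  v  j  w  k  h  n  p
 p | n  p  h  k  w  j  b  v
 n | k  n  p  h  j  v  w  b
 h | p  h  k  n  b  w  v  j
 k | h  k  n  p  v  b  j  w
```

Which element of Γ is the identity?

w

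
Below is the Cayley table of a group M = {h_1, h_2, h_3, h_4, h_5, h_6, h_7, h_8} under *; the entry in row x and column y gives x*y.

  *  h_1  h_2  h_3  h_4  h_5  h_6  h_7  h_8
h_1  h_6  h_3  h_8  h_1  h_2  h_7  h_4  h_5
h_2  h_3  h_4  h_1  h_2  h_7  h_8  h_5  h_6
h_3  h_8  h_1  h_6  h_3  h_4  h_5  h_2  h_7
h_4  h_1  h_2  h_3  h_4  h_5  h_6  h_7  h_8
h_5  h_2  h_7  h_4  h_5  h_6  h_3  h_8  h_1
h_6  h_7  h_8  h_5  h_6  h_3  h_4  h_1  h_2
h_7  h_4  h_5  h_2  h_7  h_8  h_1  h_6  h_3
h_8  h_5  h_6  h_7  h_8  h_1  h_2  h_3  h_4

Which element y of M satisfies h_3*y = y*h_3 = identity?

h_5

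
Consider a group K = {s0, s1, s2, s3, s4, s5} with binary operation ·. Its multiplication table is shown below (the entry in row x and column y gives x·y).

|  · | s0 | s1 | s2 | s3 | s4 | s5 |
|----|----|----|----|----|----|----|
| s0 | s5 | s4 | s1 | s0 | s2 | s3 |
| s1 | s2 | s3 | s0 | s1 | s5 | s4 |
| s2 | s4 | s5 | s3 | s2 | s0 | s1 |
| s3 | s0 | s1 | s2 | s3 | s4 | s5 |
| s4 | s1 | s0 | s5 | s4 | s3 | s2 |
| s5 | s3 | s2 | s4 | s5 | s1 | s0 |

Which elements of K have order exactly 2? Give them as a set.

Identity is s3. Compute the order of each non-identity element by repeated multiplication:
  s0: s0 → s5 → s3  (order 3)
  s1: s1 → s3  (order 2)
  s2: s2 → s3  (order 2)
  s4: s4 → s3  (order 2)
  s5: s5 → s0 → s3  (order 3)
Elements of order 2: {s1, s2, s4}.

{s1, s2, s4}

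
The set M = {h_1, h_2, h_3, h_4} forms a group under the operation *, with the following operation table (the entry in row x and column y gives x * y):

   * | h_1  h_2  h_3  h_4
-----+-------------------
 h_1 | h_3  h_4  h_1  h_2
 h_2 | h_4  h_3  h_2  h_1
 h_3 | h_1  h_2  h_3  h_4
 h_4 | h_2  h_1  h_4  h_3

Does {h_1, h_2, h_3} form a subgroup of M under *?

No

h_2 * h_1 = h_4, which is not in {h_1, h_2, h_3}.
The subset is not closed under *, so it is not a subgroup.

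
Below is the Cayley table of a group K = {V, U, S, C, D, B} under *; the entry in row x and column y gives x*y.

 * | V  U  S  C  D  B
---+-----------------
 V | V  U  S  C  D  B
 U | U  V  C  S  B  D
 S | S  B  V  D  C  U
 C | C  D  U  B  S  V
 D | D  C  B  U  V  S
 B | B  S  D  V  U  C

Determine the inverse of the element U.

First locate the identity: row V matches the header, so V is the identity.
Scan row U for V: U*U = V. Hence U^(-1) = U.

U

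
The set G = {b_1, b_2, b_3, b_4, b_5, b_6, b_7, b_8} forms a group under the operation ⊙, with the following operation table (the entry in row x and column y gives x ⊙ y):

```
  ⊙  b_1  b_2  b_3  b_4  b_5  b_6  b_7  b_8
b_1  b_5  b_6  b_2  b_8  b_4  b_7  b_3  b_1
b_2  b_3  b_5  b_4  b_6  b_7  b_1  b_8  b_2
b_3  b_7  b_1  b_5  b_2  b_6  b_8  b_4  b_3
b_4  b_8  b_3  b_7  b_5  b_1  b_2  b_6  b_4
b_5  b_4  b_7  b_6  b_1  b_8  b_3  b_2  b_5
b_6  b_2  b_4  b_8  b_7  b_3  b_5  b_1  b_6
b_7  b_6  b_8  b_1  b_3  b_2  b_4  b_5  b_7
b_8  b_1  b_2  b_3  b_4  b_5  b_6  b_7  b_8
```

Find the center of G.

{b_5, b_8}

An element z is central iff its row equals its column in the table.
For b_4: b_4 ⊙ b_2 = b_3 ≠ b_6 = b_2 ⊙ b_4, so b_4 ∉ Z.
Checking each element this way leaves Z(G) = {b_5, b_8}.
(Structurally, G here is isomorphic to the quaternion group Q_8.)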